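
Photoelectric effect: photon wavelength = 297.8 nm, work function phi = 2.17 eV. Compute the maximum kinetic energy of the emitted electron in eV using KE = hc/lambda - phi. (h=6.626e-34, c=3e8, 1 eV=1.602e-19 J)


E_photon = hc / lambda
= (6.626e-34)(3e8) / (297.8e-9)
= 6.6749e-19 J
= 4.1666 eV
KE = E_photon - phi
= 4.1666 - 2.17
= 1.9966 eV

1.9966


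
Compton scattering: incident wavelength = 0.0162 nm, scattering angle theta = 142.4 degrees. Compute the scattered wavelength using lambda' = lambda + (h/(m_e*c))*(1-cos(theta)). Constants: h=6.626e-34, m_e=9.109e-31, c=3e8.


Compton wavelength: h/(m_e*c) = 2.4247e-12 m
d_lambda = 2.4247e-12 * (1 - cos(142.4 deg))
= 2.4247e-12 * 1.79229
= 4.3458e-12 m = 0.004346 nm
lambda' = 0.0162 + 0.004346
= 0.020546 nm

0.020546


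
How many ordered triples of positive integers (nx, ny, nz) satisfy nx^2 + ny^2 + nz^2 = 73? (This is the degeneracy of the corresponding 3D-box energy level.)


Enumerate all (nx, ny, nz) with nx^2 + ny^2 + nz^2 = 73:
(1,6,6)
(6,1,6)
(6,6,1)
Total degeneracy = 3

3


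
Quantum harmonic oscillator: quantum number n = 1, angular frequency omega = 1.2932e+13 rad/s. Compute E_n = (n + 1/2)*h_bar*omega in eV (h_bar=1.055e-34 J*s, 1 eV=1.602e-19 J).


E = (n + 1/2) * h_bar * omega
= (1 + 0.5) * 1.055e-34 * 1.2932e+13
= 1.5 * 1.3643e-21
= 2.0465e-21 J
= 0.0128 eV

0.0128


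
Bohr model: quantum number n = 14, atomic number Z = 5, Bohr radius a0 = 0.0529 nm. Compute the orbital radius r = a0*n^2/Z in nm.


r = a0 * n^2 / Z
= 0.0529 * 14^2 / 5
= 0.0529 * 196 / 5
= 2.0737 nm

2.0737


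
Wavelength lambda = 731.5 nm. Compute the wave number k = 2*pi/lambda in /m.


k = 2 * pi / lambda
= 6.2832 / (731.5e-9)
= 6.2832 / 7.3150e-07
= 8.5895e+06 /m

8.5895e+06


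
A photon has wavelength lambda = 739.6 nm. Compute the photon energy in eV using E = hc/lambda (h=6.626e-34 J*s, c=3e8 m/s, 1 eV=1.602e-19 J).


E = hc / lambda
= (6.626e-34)(3e8) / (739.6e-9)
= 1.9878e-25 / 7.3960e-07
= 2.6877e-19 J
Converting to eV: 2.6877e-19 / 1.602e-19
= 1.6777 eV

1.6777


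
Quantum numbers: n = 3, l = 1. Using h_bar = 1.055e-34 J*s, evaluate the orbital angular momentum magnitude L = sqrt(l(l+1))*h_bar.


L = sqrt(l*(l+1)) * h_bar
= sqrt(1 * 2) * 1.055e-34
= sqrt(2) * 1.055e-34
= 1.4142 * 1.055e-34
= 1.4920e-34 J*s

1.4920e-34


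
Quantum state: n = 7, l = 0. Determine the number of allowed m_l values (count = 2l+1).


m_l ranges from -l to +l in integer steps
So m_l goes from -0 to +0
Count = 2l + 1 = 2*0 + 1
= 1

1


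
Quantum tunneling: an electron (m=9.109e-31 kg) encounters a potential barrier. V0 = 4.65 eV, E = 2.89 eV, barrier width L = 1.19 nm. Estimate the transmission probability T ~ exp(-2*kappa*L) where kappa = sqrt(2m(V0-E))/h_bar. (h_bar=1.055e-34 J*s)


V0 - E = 1.76 eV = 2.8195e-19 J
kappa = sqrt(2 * m * (V0-E)) / h_bar
= sqrt(2 * 9.109e-31 * 2.8195e-19) / 1.055e-34
= 6.7934e+09 /m
2*kappa*L = 2 * 6.7934e+09 * 1.19e-9
= 16.1682
T = exp(-16.1682) = 9.511031e-08

9.511031e-08


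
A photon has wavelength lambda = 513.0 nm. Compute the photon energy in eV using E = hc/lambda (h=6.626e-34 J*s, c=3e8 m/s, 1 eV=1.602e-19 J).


E = hc / lambda
= (6.626e-34)(3e8) / (513.0e-9)
= 1.9878e-25 / 5.1300e-07
= 3.8749e-19 J
Converting to eV: 3.8749e-19 / 1.602e-19
= 2.4188 eV

2.4188


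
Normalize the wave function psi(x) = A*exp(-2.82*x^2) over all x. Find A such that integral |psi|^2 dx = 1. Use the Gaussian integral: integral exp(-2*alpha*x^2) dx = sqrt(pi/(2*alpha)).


integral |psi|^2 dx = A^2 * sqrt(pi/(2*alpha)) = 1
A^2 = sqrt(2*alpha/pi)
= sqrt(2 * 2.82 / pi)
= 1.339876
A = sqrt(1.339876)
= 1.1575

1.1575


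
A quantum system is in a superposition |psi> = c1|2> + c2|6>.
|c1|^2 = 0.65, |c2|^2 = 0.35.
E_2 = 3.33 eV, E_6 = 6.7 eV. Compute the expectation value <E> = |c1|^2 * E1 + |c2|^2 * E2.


<E> = |c1|^2 * E1 + |c2|^2 * E2
= 0.65 * 3.33 + 0.35 * 6.7
= 2.1645 + 2.345
= 4.5095 eV

4.5095


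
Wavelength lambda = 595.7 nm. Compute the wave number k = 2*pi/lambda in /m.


k = 2 * pi / lambda
= 6.2832 / (595.7e-9)
= 6.2832 / 5.9570e-07
= 1.0548e+07 /m

1.0548e+07


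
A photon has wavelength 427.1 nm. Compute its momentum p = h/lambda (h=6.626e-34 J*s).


p = h / lambda
= 6.626e-34 / (427.1e-9)
= 6.626e-34 / 4.2710e-07
= 1.5514e-27 kg*m/s

1.5514e-27


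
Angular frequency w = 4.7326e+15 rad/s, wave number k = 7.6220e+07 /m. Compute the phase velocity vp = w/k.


vp = w / k
= 4.7326e+15 / 7.6220e+07
= 6.2091e+07 m/s

6.2091e+07


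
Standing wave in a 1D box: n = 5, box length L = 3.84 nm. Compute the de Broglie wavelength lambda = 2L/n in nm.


lambda = 2L / n
= 2 * 3.84 / 5
= 7.68 / 5
= 1.536 nm

1.536


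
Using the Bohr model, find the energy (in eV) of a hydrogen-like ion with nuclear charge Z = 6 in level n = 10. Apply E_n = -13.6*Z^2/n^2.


E_n = -13.6 * Z^2 / n^2
= -13.6 * 6^2 / 10^2
= -13.6 * 36 / 100
= -4.896 eV

-4.896


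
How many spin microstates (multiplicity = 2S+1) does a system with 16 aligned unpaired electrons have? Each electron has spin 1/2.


Total spin S = N * (1/2) = 16 * 0.5 = 8.0
Spin multiplicity = 2S + 1
= 2 * 8.0 + 1
= 17

17


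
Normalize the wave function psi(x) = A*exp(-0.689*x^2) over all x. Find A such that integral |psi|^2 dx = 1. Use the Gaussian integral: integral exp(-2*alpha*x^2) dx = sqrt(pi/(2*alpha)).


integral |psi|^2 dx = A^2 * sqrt(pi/(2*alpha)) = 1
A^2 = sqrt(2*alpha/pi)
= sqrt(2 * 0.689 / pi)
= 0.662292
A = sqrt(0.662292)
= 0.8138

0.8138


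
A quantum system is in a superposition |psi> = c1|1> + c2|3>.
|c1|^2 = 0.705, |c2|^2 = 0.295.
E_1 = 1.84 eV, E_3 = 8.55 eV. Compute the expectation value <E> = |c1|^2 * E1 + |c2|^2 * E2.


<E> = |c1|^2 * E1 + |c2|^2 * E2
= 0.705 * 1.84 + 0.295 * 8.55
= 1.2972 + 2.5223
= 3.8194 eV

3.8194


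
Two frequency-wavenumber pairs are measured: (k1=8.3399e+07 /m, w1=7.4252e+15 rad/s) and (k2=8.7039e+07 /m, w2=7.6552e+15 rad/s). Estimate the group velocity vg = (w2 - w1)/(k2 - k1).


vg = (w2 - w1) / (k2 - k1)
= (7.6552e+15 - 7.4252e+15) / (8.7039e+07 - 8.3399e+07)
= 2.3000e+14 / 3.6400e+06
= 6.3187e+07 m/s

6.3187e+07


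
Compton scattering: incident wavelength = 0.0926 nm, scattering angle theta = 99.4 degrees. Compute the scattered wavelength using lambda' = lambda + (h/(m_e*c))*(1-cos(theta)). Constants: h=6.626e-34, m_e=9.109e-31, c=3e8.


Compton wavelength: h/(m_e*c) = 2.4247e-12 m
d_lambda = 2.4247e-12 * (1 - cos(99.4 deg))
= 2.4247e-12 * 1.163326
= 2.8207e-12 m = 0.002821 nm
lambda' = 0.0926 + 0.002821
= 0.095421 nm

0.095421


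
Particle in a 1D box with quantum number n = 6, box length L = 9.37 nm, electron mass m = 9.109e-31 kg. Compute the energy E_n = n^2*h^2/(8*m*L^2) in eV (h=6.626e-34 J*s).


E = n^2 * h^2 / (8 * m * L^2)
= 6^2 * (6.626e-34)^2 / (8 * 9.109e-31 * (9.37e-9)^2)
= 36 * 4.3904e-67 / (8 * 9.109e-31 * 8.7797e-17)
= 2.4704e-20 J
= 0.1542 eV

0.1542


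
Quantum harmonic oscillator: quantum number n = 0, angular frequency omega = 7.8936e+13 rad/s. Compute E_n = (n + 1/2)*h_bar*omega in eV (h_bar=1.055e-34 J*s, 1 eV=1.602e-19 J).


E = (n + 1/2) * h_bar * omega
= (0 + 0.5) * 1.055e-34 * 7.8936e+13
= 0.5 * 8.3277e-21
= 4.1639e-21 J
= 0.026 eV

0.026


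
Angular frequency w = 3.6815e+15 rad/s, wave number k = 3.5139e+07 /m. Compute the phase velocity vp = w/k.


vp = w / k
= 3.6815e+15 / 3.5139e+07
= 1.0477e+08 m/s

1.0477e+08


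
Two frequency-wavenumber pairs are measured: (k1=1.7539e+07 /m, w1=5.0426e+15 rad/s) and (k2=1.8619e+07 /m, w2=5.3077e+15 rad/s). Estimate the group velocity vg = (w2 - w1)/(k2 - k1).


vg = (w2 - w1) / (k2 - k1)
= (5.3077e+15 - 5.0426e+15) / (1.8619e+07 - 1.7539e+07)
= 2.6510e+14 / 1.0800e+06
= 2.4546e+08 m/s

2.4546e+08


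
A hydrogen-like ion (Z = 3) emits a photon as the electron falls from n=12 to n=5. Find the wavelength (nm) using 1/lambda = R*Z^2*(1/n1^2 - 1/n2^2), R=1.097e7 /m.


1/lambda = R * Z^2 * (1/n1^2 - 1/n2^2)
= 1.097e7 * 3^2 * (1/5^2 - 1/12^2)
= 1.097e7 * 9 * (0.04 - 0.006944)
= 3.2636e+06 /m
lambda = 1 / 3.2636e+06
= 306.4124 nm

306.4124


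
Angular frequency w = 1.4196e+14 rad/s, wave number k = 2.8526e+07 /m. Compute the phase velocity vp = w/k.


vp = w / k
= 1.4196e+14 / 2.8526e+07
= 4.9765e+06 m/s

4.9765e+06


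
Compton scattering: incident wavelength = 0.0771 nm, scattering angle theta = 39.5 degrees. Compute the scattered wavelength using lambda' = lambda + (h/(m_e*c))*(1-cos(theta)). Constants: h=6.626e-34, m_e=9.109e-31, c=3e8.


Compton wavelength: h/(m_e*c) = 2.4247e-12 m
d_lambda = 2.4247e-12 * (1 - cos(39.5 deg))
= 2.4247e-12 * 0.228375
= 5.5374e-13 m = 0.000554 nm
lambda' = 0.0771 + 0.000554
= 0.077654 nm

0.077654


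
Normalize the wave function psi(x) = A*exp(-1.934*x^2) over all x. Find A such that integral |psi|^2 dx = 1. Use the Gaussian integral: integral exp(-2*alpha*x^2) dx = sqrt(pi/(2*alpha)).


integral |psi|^2 dx = A^2 * sqrt(pi/(2*alpha)) = 1
A^2 = sqrt(2*alpha/pi)
= sqrt(2 * 1.934 / pi)
= 1.109605
A = sqrt(1.109605)
= 1.0534

1.0534


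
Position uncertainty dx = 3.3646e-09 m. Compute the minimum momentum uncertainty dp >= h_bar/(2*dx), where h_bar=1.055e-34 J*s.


dp = h_bar / (2 * dx)
= 1.055e-34 / (2 * 3.3646e-09)
= 1.055e-34 / 6.7292e-09
= 1.5678e-26 kg*m/s

1.5678e-26


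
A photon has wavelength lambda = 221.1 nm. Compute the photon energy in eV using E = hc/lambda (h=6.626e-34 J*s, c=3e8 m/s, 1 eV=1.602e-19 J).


E = hc / lambda
= (6.626e-34)(3e8) / (221.1e-9)
= 1.9878e-25 / 2.2110e-07
= 8.9905e-19 J
Converting to eV: 8.9905e-19 / 1.602e-19
= 5.612 eV

5.612


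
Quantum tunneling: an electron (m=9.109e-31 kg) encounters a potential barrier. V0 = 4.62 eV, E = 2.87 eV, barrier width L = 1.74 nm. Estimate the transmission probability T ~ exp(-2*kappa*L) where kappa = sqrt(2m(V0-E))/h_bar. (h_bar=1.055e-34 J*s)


V0 - E = 1.75 eV = 2.8035e-19 J
kappa = sqrt(2 * m * (V0-E)) / h_bar
= sqrt(2 * 9.109e-31 * 2.8035e-19) / 1.055e-34
= 6.7740e+09 /m
2*kappa*L = 2 * 6.7740e+09 * 1.74e-9
= 23.5737
T = exp(-23.5737) = 5.782028e-11

5.782028e-11


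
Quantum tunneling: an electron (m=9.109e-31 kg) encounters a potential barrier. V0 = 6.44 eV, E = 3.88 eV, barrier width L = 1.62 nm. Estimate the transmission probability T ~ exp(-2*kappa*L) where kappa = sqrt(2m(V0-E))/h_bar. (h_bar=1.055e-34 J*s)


V0 - E = 2.56 eV = 4.1011e-19 J
kappa = sqrt(2 * m * (V0-E)) / h_bar
= sqrt(2 * 9.109e-31 * 4.1011e-19) / 1.055e-34
= 8.1931e+09 /m
2*kappa*L = 2 * 8.1931e+09 * 1.62e-9
= 26.5457
T = exp(-26.5457) = 2.960398e-12

2.960398e-12


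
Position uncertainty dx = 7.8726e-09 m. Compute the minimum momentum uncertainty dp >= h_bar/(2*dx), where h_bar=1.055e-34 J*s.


dp = h_bar / (2 * dx)
= 1.055e-34 / (2 * 7.8726e-09)
= 1.055e-34 / 1.5745e-08
= 6.7005e-27 kg*m/s

6.7005e-27


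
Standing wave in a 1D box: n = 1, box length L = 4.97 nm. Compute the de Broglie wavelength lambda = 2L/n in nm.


lambda = 2L / n
= 2 * 4.97 / 1
= 9.94 / 1
= 9.94 nm

9.94


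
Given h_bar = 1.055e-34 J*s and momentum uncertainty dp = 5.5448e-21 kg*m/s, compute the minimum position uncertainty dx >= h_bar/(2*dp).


dx = h_bar / (2 * dp)
= 1.055e-34 / (2 * 5.5448e-21)
= 1.055e-34 / 1.1090e-20
= 9.5134e-15 m

9.5134e-15


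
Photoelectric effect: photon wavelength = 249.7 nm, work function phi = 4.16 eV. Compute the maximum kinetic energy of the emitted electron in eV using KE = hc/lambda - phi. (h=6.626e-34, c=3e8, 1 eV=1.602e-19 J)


E_photon = hc / lambda
= (6.626e-34)(3e8) / (249.7e-9)
= 7.9608e-19 J
= 4.9693 eV
KE = E_photon - phi
= 4.9693 - 4.16
= 0.8093 eV

0.8093


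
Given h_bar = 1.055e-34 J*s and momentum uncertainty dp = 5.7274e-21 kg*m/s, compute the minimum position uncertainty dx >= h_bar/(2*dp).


dx = h_bar / (2 * dp)
= 1.055e-34 / (2 * 5.7274e-21)
= 1.055e-34 / 1.1455e-20
= 9.2101e-15 m

9.2101e-15


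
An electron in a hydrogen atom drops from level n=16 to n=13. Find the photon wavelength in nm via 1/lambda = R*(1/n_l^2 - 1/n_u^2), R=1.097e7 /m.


1/lambda = R * (1/n_l^2 - 1/n_u^2)
= 1.097e7 * (1/13^2 - 1/16^2)
= 1.097e7 * (0.005917 - 0.003906)
= 1.097e7 * 0.002011
= 2.2060e+04 /m
lambda = 1 / 2.2060e+04 = 45331.573 nm

45331.573


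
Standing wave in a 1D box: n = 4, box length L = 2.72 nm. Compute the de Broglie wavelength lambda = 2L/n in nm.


lambda = 2L / n
= 2 * 2.72 / 4
= 5.44 / 4
= 1.36 nm

1.36


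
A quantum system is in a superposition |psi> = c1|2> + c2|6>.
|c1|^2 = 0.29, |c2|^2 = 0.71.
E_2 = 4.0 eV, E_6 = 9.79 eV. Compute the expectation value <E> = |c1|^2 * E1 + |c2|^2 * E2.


<E> = |c1|^2 * E1 + |c2|^2 * E2
= 0.29 * 4.0 + 0.71 * 9.79
= 1.16 + 6.9509
= 8.1109 eV

8.1109


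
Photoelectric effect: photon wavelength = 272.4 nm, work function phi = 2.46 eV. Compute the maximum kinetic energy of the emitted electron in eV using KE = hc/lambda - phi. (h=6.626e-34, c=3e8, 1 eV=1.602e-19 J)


E_photon = hc / lambda
= (6.626e-34)(3e8) / (272.4e-9)
= 7.2974e-19 J
= 4.5552 eV
KE = E_photon - phi
= 4.5552 - 2.46
= 2.0952 eV

2.0952


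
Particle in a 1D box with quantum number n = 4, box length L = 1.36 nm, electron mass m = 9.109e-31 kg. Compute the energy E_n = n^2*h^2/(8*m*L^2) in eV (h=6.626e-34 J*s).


E = n^2 * h^2 / (8 * m * L^2)
= 4^2 * (6.626e-34)^2 / (8 * 9.109e-31 * (1.36e-9)^2)
= 16 * 4.3904e-67 / (8 * 9.109e-31 * 1.8496e-18)
= 5.2118e-19 J
= 3.2533 eV

3.2533


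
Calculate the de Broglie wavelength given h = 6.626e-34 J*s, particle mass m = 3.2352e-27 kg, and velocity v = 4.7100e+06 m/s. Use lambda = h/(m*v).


lambda = h / (m * v)
= 6.626e-34 / (3.2352e-27 * 4.7100e+06)
= 6.626e-34 / 1.5238e-20
= 4.3484e-14 m

4.3484e-14


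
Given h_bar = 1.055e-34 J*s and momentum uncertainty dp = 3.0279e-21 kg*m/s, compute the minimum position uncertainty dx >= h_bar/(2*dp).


dx = h_bar / (2 * dp)
= 1.055e-34 / (2 * 3.0279e-21)
= 1.055e-34 / 6.0558e-21
= 1.7421e-14 m

1.7421e-14


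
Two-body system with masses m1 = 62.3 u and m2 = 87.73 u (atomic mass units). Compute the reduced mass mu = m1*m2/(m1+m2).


mu = m1 * m2 / (m1 + m2)
= 62.3 * 87.73 / (62.3 + 87.73)
= 5465.579 / 150.03
= 36.4299 u

36.4299


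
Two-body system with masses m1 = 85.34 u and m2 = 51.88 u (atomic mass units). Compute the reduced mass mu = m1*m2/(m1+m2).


mu = m1 * m2 / (m1 + m2)
= 85.34 * 51.88 / (85.34 + 51.88)
= 4427.4392 / 137.22
= 32.2653 u

32.2653


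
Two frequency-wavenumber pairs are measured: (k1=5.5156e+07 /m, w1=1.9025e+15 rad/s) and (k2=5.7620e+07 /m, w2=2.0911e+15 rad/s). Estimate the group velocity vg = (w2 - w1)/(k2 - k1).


vg = (w2 - w1) / (k2 - k1)
= (2.0911e+15 - 1.9025e+15) / (5.7620e+07 - 5.5156e+07)
= 1.8860e+14 / 2.4640e+06
= 7.6542e+07 m/s

7.6542e+07


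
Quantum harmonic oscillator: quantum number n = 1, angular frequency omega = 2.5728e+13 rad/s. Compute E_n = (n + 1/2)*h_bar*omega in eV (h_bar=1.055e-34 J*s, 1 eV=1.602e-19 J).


E = (n + 1/2) * h_bar * omega
= (1 + 0.5) * 1.055e-34 * 2.5728e+13
= 1.5 * 2.7143e-21
= 4.0715e-21 J
= 0.0254 eV

0.0254


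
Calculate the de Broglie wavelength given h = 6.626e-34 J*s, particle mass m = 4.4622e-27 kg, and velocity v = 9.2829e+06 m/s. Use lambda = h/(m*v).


lambda = h / (m * v)
= 6.626e-34 / (4.4622e-27 * 9.2829e+06)
= 6.626e-34 / 4.1422e-20
= 1.5996e-14 m

1.5996e-14


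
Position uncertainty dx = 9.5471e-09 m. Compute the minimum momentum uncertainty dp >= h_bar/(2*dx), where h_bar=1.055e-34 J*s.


dp = h_bar / (2 * dx)
= 1.055e-34 / (2 * 9.5471e-09)
= 1.055e-34 / 1.9094e-08
= 5.5252e-27 kg*m/s

5.5252e-27


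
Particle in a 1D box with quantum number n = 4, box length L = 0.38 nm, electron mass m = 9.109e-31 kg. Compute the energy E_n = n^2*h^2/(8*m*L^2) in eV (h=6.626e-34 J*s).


E = n^2 * h^2 / (8 * m * L^2)
= 4^2 * (6.626e-34)^2 / (8 * 9.109e-31 * (0.38e-9)^2)
= 16 * 4.3904e-67 / (8 * 9.109e-31 * 1.4440e-19)
= 6.6757e-18 J
= 41.6709 eV

41.6709


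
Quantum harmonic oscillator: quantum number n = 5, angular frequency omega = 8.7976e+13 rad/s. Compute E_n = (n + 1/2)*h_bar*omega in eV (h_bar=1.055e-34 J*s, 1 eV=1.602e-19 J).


E = (n + 1/2) * h_bar * omega
= (5 + 0.5) * 1.055e-34 * 8.7976e+13
= 5.5 * 9.2815e-21
= 5.1048e-20 J
= 0.3187 eV

0.3187


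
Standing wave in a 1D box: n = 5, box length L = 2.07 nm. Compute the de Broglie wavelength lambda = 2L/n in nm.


lambda = 2L / n
= 2 * 2.07 / 5
= 4.14 / 5
= 0.828 nm

0.828


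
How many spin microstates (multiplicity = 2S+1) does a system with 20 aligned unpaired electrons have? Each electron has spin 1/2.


Total spin S = N * (1/2) = 20 * 0.5 = 10.0
Spin multiplicity = 2S + 1
= 2 * 10.0 + 1
= 21

21


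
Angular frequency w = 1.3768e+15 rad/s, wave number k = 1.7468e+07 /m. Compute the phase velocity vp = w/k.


vp = w / k
= 1.3768e+15 / 1.7468e+07
= 7.8818e+07 m/s

7.8818e+07


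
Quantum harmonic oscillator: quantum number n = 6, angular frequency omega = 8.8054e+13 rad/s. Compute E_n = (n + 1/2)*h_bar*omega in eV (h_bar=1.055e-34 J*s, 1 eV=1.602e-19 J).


E = (n + 1/2) * h_bar * omega
= (6 + 0.5) * 1.055e-34 * 8.8054e+13
= 6.5 * 9.2897e-21
= 6.0383e-20 J
= 0.3769 eV

0.3769


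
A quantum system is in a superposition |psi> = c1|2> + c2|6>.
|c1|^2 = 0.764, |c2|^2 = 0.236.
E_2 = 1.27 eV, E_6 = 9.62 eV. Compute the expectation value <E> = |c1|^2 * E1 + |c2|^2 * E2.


<E> = |c1|^2 * E1 + |c2|^2 * E2
= 0.764 * 1.27 + 0.236 * 9.62
= 0.9703 + 2.2703
= 3.2406 eV

3.2406


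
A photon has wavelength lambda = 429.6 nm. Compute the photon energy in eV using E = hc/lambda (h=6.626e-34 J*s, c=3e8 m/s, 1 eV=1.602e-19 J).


E = hc / lambda
= (6.626e-34)(3e8) / (429.6e-9)
= 1.9878e-25 / 4.2960e-07
= 4.6271e-19 J
Converting to eV: 4.6271e-19 / 1.602e-19
= 2.8883 eV

2.8883


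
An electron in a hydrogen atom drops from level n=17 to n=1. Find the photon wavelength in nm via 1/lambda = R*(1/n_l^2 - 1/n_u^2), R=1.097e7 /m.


1/lambda = R * (1/n_l^2 - 1/n_u^2)
= 1.097e7 * (1/1^2 - 1/17^2)
= 1.097e7 * (1.0 - 0.00346)
= 1.097e7 * 0.99654
= 1.0932e+07 /m
lambda = 1 / 1.0932e+07 = 91.4742 nm

91.4742


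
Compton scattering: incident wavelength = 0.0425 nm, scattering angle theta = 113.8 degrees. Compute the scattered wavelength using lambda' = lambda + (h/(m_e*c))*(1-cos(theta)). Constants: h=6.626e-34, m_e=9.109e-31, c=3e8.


Compton wavelength: h/(m_e*c) = 2.4247e-12 m
d_lambda = 2.4247e-12 * (1 - cos(113.8 deg))
= 2.4247e-12 * 1.403545
= 3.4032e-12 m = 0.003403 nm
lambda' = 0.0425 + 0.003403
= 0.045903 nm

0.045903


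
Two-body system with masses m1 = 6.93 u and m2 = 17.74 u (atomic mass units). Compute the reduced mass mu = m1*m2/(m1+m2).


mu = m1 * m2 / (m1 + m2)
= 6.93 * 17.74 / (6.93 + 17.74)
= 122.9382 / 24.67
= 4.9833 u

4.9833


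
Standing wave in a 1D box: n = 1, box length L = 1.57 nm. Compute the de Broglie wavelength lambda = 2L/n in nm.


lambda = 2L / n
= 2 * 1.57 / 1
= 3.14 / 1
= 3.14 nm

3.14


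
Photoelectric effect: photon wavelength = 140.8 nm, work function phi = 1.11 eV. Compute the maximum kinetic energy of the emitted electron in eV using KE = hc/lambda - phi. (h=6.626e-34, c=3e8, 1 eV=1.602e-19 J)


E_photon = hc / lambda
= (6.626e-34)(3e8) / (140.8e-9)
= 1.4118e-18 J
= 8.8127 eV
KE = E_photon - phi
= 8.8127 - 1.11
= 7.7027 eV

7.7027


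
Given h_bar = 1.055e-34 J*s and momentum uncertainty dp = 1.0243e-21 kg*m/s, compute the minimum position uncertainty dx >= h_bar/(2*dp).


dx = h_bar / (2 * dp)
= 1.055e-34 / (2 * 1.0243e-21)
= 1.055e-34 / 2.0486e-21
= 5.1499e-14 m

5.1499e-14


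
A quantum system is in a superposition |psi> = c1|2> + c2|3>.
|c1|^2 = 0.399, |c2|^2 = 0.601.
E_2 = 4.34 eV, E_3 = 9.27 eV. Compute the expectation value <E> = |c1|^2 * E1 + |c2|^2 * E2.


<E> = |c1|^2 * E1 + |c2|^2 * E2
= 0.399 * 4.34 + 0.601 * 9.27
= 1.7317 + 5.5713
= 7.3029 eV

7.3029


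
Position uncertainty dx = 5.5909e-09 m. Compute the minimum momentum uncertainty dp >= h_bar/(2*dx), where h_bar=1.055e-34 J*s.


dp = h_bar / (2 * dx)
= 1.055e-34 / (2 * 5.5909e-09)
= 1.055e-34 / 1.1182e-08
= 9.4350e-27 kg*m/s

9.4350e-27


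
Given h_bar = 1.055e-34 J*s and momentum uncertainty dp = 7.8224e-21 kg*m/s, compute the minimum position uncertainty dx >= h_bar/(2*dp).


dx = h_bar / (2 * dp)
= 1.055e-34 / (2 * 7.8224e-21)
= 1.055e-34 / 1.5645e-20
= 6.7435e-15 m

6.7435e-15


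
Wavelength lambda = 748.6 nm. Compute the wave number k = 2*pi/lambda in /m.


k = 2 * pi / lambda
= 6.2832 / (748.6e-9)
= 6.2832 / 7.4860e-07
= 8.3932e+06 /m

8.3932e+06


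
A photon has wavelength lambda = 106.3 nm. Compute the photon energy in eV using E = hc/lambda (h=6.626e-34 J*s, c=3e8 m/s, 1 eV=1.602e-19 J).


E = hc / lambda
= (6.626e-34)(3e8) / (106.3e-9)
= 1.9878e-25 / 1.0630e-07
= 1.8700e-18 J
Converting to eV: 1.8700e-18 / 1.602e-19
= 11.6729 eV

11.6729


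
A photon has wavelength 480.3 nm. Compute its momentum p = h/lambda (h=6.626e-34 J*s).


p = h / lambda
= 6.626e-34 / (480.3e-9)
= 6.626e-34 / 4.8030e-07
= 1.3796e-27 kg*m/s

1.3796e-27


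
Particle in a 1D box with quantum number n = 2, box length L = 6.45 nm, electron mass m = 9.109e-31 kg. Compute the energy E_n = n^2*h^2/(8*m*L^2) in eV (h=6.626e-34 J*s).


E = n^2 * h^2 / (8 * m * L^2)
= 2^2 * (6.626e-34)^2 / (8 * 9.109e-31 * (6.45e-9)^2)
= 4 * 4.3904e-67 / (8 * 9.109e-31 * 4.1603e-17)
= 5.7927e-21 J
= 0.0362 eV

0.0362


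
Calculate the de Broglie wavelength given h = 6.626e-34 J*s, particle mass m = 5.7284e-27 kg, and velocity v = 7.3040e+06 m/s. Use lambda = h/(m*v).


lambda = h / (m * v)
= 6.626e-34 / (5.7284e-27 * 7.3040e+06)
= 6.626e-34 / 4.1840e-20
= 1.5836e-14 m

1.5836e-14


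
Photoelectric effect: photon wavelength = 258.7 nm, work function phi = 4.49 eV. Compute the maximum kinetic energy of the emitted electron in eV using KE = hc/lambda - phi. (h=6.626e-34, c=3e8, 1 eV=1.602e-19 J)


E_photon = hc / lambda
= (6.626e-34)(3e8) / (258.7e-9)
= 7.6838e-19 J
= 4.7964 eV
KE = E_photon - phi
= 4.7964 - 4.49
= 0.3064 eV

0.3064


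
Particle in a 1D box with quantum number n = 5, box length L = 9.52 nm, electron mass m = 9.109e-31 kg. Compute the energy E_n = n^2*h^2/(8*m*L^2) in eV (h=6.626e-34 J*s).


E = n^2 * h^2 / (8 * m * L^2)
= 5^2 * (6.626e-34)^2 / (8 * 9.109e-31 * (9.52e-9)^2)
= 25 * 4.3904e-67 / (8 * 9.109e-31 * 9.0630e-17)
= 1.6619e-20 J
= 0.1037 eV

0.1037


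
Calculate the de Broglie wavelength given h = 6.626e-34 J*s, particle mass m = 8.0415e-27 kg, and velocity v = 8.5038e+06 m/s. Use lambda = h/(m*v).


lambda = h / (m * v)
= 6.626e-34 / (8.0415e-27 * 8.5038e+06)
= 6.626e-34 / 6.8383e-20
= 9.6895e-15 m

9.6895e-15


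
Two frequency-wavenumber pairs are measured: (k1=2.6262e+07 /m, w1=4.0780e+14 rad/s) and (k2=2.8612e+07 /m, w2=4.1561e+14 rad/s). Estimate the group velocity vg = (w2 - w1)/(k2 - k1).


vg = (w2 - w1) / (k2 - k1)
= (4.1561e+14 - 4.0780e+14) / (2.8612e+07 - 2.6262e+07)
= 7.8100e+12 / 2.3500e+06
= 3.3234e+06 m/s

3.3234e+06


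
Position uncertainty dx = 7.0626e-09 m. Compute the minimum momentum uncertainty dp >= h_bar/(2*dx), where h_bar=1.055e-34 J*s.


dp = h_bar / (2 * dx)
= 1.055e-34 / (2 * 7.0626e-09)
= 1.055e-34 / 1.4125e-08
= 7.4689e-27 kg*m/s

7.4689e-27


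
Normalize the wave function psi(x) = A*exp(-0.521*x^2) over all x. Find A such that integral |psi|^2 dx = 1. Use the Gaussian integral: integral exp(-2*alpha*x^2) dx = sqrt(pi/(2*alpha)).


integral |psi|^2 dx = A^2 * sqrt(pi/(2*alpha)) = 1
A^2 = sqrt(2*alpha/pi)
= sqrt(2 * 0.521 / pi)
= 0.575916
A = sqrt(0.575916)
= 0.7589

0.7589


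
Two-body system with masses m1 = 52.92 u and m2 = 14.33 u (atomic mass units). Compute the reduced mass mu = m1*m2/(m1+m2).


mu = m1 * m2 / (m1 + m2)
= 52.92 * 14.33 / (52.92 + 14.33)
= 758.3436 / 67.25
= 11.2765 u

11.2765


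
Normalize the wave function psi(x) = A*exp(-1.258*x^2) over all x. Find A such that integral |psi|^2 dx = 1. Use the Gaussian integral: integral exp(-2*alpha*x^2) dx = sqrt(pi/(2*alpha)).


integral |psi|^2 dx = A^2 * sqrt(pi/(2*alpha)) = 1
A^2 = sqrt(2*alpha/pi)
= sqrt(2 * 1.258 / pi)
= 0.894912
A = sqrt(0.894912)
= 0.946

0.946


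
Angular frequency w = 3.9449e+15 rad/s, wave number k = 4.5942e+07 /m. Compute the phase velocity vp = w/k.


vp = w / k
= 3.9449e+15 / 4.5942e+07
= 8.5867e+07 m/s

8.5867e+07


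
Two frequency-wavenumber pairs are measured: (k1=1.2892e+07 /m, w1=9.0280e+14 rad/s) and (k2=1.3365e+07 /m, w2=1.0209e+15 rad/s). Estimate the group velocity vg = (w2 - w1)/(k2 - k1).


vg = (w2 - w1) / (k2 - k1)
= (1.0209e+15 - 9.0280e+14) / (1.3365e+07 - 1.2892e+07)
= 1.1810e+14 / 4.7300e+05
= 2.4968e+08 m/s

2.4968e+08


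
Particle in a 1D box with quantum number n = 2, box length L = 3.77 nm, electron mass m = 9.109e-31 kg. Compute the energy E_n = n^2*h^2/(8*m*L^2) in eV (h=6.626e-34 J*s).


E = n^2 * h^2 / (8 * m * L^2)
= 2^2 * (6.626e-34)^2 / (8 * 9.109e-31 * (3.77e-9)^2)
= 4 * 4.3904e-67 / (8 * 9.109e-31 * 1.4213e-17)
= 1.6956e-20 J
= 0.1058 eV

0.1058


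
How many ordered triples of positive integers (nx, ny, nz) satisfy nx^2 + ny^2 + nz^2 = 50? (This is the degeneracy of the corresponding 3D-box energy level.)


Enumerate all (nx, ny, nz) with nx^2 + ny^2 + nz^2 = 50:
(3,4,5)
(3,5,4)
(4,3,5)
(4,5,3)
(5,3,4)
(5,4,3)
Total degeneracy = 6

6


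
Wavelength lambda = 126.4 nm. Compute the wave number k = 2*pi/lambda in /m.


k = 2 * pi / lambda
= 6.2832 / (126.4e-9)
= 6.2832 / 1.2640e-07
= 4.9709e+07 /m

4.9709e+07


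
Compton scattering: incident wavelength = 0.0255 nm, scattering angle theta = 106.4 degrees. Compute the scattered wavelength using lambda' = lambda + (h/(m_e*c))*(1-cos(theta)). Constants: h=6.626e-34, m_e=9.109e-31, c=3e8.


Compton wavelength: h/(m_e*c) = 2.4247e-12 m
d_lambda = 2.4247e-12 * (1 - cos(106.4 deg))
= 2.4247e-12 * 1.282341
= 3.1093e-12 m = 0.003109 nm
lambda' = 0.0255 + 0.003109
= 0.028609 nm

0.028609


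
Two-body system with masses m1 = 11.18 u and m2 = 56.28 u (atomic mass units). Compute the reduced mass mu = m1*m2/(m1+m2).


mu = m1 * m2 / (m1 + m2)
= 11.18 * 56.28 / (11.18 + 56.28)
= 629.2104 / 67.46
= 9.3272 u

9.3272


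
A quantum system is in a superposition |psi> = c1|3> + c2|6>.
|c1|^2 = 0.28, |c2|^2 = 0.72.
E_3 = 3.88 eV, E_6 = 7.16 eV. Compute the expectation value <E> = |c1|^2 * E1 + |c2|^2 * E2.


<E> = |c1|^2 * E1 + |c2|^2 * E2
= 0.28 * 3.88 + 0.72 * 7.16
= 1.0864 + 5.1552
= 6.2416 eV

6.2416


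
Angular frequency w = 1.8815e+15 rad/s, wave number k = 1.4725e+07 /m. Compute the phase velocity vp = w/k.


vp = w / k
= 1.8815e+15 / 1.4725e+07
= 1.2778e+08 m/s

1.2778e+08


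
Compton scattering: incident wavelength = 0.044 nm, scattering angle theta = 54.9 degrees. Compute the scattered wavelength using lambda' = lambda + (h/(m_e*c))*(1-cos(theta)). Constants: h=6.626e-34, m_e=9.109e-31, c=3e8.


Compton wavelength: h/(m_e*c) = 2.4247e-12 m
d_lambda = 2.4247e-12 * (1 - cos(54.9 deg))
= 2.4247e-12 * 0.424995
= 1.0305e-12 m = 0.00103 nm
lambda' = 0.044 + 0.00103
= 0.04503 nm

0.04503


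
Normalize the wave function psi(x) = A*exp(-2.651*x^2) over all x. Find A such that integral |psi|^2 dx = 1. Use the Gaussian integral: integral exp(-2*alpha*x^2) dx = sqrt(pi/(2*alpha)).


integral |psi|^2 dx = A^2 * sqrt(pi/(2*alpha)) = 1
A^2 = sqrt(2*alpha/pi)
= sqrt(2 * 2.651 / pi)
= 1.299107
A = sqrt(1.299107)
= 1.1398

1.1398


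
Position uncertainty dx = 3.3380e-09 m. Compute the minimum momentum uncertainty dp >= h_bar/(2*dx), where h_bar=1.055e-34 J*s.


dp = h_bar / (2 * dx)
= 1.055e-34 / (2 * 3.3380e-09)
= 1.055e-34 / 6.6760e-09
= 1.5803e-26 kg*m/s

1.5803e-26


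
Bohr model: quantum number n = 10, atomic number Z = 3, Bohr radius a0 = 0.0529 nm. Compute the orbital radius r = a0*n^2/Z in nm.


r = a0 * n^2 / Z
= 0.0529 * 10^2 / 3
= 0.0529 * 100 / 3
= 1.7633 nm

1.7633


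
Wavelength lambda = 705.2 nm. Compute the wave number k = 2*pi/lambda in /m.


k = 2 * pi / lambda
= 6.2832 / (705.2e-9)
= 6.2832 / 7.0520e-07
= 8.9098e+06 /m

8.9098e+06


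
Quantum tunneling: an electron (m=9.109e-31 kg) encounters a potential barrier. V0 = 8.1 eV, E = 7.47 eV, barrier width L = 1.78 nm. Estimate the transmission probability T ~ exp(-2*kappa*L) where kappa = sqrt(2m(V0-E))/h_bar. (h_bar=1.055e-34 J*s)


V0 - E = 0.63 eV = 1.0093e-19 J
kappa = sqrt(2 * m * (V0-E)) / h_bar
= sqrt(2 * 9.109e-31 * 1.0093e-19) / 1.055e-34
= 4.0644e+09 /m
2*kappa*L = 2 * 4.0644e+09 * 1.78e-9
= 14.4694
T = exp(-14.4694) = 5.200384e-07

5.200384e-07


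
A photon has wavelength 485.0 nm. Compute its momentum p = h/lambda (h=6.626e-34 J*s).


p = h / lambda
= 6.626e-34 / (485.0e-9)
= 6.626e-34 / 4.8500e-07
= 1.3662e-27 kg*m/s

1.3662e-27


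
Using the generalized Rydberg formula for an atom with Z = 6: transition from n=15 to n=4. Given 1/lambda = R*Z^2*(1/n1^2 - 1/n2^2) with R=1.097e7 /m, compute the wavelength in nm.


1/lambda = R * Z^2 * (1/n1^2 - 1/n2^2)
= 1.097e7 * 6^2 * (1/4^2 - 1/15^2)
= 1.097e7 * 36 * (0.0625 - 0.004444)
= 2.2927e+07 /m
lambda = 1 / 2.2927e+07
= 43.6161 nm

43.6161


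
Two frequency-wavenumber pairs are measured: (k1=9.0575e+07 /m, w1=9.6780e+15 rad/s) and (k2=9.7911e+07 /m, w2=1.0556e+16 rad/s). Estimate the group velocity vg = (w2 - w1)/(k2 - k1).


vg = (w2 - w1) / (k2 - k1)
= (1.0556e+16 - 9.6780e+15) / (9.7911e+07 - 9.0575e+07)
= 8.7800e+14 / 7.3360e+06
= 1.1968e+08 m/s

1.1968e+08


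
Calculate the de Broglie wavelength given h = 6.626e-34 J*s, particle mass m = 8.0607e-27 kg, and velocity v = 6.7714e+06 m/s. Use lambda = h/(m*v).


lambda = h / (m * v)
= 6.626e-34 / (8.0607e-27 * 6.7714e+06)
= 6.626e-34 / 5.4582e-20
= 1.2139e-14 m

1.2139e-14


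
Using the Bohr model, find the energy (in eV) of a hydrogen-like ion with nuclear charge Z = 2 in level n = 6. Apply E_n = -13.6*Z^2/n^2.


E_n = -13.6 * Z^2 / n^2
= -13.6 * 2^2 / 6^2
= -13.6 * 4 / 36
= -1.5111 eV

-1.5111


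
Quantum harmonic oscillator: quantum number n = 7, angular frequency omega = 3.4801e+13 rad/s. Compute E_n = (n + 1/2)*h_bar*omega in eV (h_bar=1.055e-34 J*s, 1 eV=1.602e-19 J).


E = (n + 1/2) * h_bar * omega
= (7 + 0.5) * 1.055e-34 * 3.4801e+13
= 7.5 * 3.6715e-21
= 2.7536e-20 J
= 0.1719 eV

0.1719


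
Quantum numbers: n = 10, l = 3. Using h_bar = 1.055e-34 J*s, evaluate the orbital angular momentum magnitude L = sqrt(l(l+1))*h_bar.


L = sqrt(l*(l+1)) * h_bar
= sqrt(3 * 4) * 1.055e-34
= sqrt(12) * 1.055e-34
= 3.4641 * 1.055e-34
= 3.6546e-34 J*s

3.6546e-34


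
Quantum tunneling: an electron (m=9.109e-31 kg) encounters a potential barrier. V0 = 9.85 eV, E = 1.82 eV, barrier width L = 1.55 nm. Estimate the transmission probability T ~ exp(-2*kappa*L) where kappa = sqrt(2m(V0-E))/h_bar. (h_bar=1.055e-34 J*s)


V0 - E = 8.03 eV = 1.2864e-18 J
kappa = sqrt(2 * m * (V0-E)) / h_bar
= sqrt(2 * 9.109e-31 * 1.2864e-18) / 1.055e-34
= 1.4511e+10 /m
2*kappa*L = 2 * 1.4511e+10 * 1.55e-9
= 44.983
T = exp(-44.983) = 2.911538e-20

2.911538e-20


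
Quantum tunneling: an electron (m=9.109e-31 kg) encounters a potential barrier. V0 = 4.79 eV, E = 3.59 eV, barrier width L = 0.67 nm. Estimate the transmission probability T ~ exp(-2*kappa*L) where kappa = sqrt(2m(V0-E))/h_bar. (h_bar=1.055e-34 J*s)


V0 - E = 1.2 eV = 1.9224e-19 J
kappa = sqrt(2 * m * (V0-E)) / h_bar
= sqrt(2 * 9.109e-31 * 1.9224e-19) / 1.055e-34
= 5.6094e+09 /m
2*kappa*L = 2 * 5.6094e+09 * 0.67e-9
= 7.5167
T = exp(-7.5167) = 5.439495e-04

5.439495e-04


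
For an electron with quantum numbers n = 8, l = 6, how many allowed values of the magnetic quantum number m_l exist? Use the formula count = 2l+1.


m_l ranges from -l to +l in integer steps
So m_l goes from -6 to +6
Count = 2l + 1 = 2*6 + 1
= 13

13


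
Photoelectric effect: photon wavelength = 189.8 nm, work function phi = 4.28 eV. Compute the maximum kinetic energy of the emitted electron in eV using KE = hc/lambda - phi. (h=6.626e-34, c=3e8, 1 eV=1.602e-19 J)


E_photon = hc / lambda
= (6.626e-34)(3e8) / (189.8e-9)
= 1.0473e-18 J
= 6.5375 eV
KE = E_photon - phi
= 6.5375 - 4.28
= 2.2575 eV

2.2575


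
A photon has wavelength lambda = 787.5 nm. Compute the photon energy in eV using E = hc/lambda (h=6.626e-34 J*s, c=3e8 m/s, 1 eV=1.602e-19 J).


E = hc / lambda
= (6.626e-34)(3e8) / (787.5e-9)
= 1.9878e-25 / 7.8750e-07
= 2.5242e-19 J
Converting to eV: 2.5242e-19 / 1.602e-19
= 1.5756 eV

1.5756


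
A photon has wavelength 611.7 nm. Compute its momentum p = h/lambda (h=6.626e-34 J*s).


p = h / lambda
= 6.626e-34 / (611.7e-9)
= 6.626e-34 / 6.1170e-07
= 1.0832e-27 kg*m/s

1.0832e-27


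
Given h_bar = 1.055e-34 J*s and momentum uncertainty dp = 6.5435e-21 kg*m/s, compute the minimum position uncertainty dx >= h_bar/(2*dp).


dx = h_bar / (2 * dp)
= 1.055e-34 / (2 * 6.5435e-21)
= 1.055e-34 / 1.3087e-20
= 8.0614e-15 m

8.0614e-15


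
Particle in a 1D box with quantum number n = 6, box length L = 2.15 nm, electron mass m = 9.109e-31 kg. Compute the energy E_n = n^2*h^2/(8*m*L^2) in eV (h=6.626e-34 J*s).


E = n^2 * h^2 / (8 * m * L^2)
= 6^2 * (6.626e-34)^2 / (8 * 9.109e-31 * (2.15e-9)^2)
= 36 * 4.3904e-67 / (8 * 9.109e-31 * 4.6225e-18)
= 4.6921e-19 J
= 2.9289 eV

2.9289


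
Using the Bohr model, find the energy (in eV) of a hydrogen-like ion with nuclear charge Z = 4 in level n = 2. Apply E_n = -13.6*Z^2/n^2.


E_n = -13.6 * Z^2 / n^2
= -13.6 * 4^2 / 2^2
= -13.6 * 16 / 4
= -54.4 eV

-54.4


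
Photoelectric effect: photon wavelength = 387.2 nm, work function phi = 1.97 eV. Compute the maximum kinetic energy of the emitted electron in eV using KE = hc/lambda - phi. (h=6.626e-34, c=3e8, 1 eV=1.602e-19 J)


E_photon = hc / lambda
= (6.626e-34)(3e8) / (387.2e-9)
= 5.1338e-19 J
= 3.2046 eV
KE = E_photon - phi
= 3.2046 - 1.97
= 1.2346 eV

1.2346


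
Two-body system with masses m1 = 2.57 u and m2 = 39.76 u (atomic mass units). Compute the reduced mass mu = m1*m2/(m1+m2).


mu = m1 * m2 / (m1 + m2)
= 2.57 * 39.76 / (2.57 + 39.76)
= 102.1832 / 42.33
= 2.414 u

2.414


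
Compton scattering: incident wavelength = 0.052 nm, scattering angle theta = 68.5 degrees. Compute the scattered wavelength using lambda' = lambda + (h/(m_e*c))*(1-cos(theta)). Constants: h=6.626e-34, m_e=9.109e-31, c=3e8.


Compton wavelength: h/(m_e*c) = 2.4247e-12 m
d_lambda = 2.4247e-12 * (1 - cos(68.5 deg))
= 2.4247e-12 * 0.633499
= 1.5360e-12 m = 0.001536 nm
lambda' = 0.052 + 0.001536
= 0.053536 nm

0.053536


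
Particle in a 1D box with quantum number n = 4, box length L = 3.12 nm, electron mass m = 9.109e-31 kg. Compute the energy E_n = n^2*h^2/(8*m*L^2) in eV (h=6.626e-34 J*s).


E = n^2 * h^2 / (8 * m * L^2)
= 4^2 * (6.626e-34)^2 / (8 * 9.109e-31 * (3.12e-9)^2)
= 16 * 4.3904e-67 / (8 * 9.109e-31 * 9.7344e-18)
= 9.9027e-20 J
= 0.6181 eV

0.6181


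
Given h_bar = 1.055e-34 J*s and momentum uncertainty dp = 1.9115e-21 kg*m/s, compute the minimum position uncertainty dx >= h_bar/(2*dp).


dx = h_bar / (2 * dp)
= 1.055e-34 / (2 * 1.9115e-21)
= 1.055e-34 / 3.8230e-21
= 2.7596e-14 m

2.7596e-14


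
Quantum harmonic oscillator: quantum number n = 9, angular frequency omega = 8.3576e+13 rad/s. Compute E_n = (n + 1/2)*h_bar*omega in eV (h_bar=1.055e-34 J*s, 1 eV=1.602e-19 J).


E = (n + 1/2) * h_bar * omega
= (9 + 0.5) * 1.055e-34 * 8.3576e+13
= 9.5 * 8.8173e-21
= 8.3764e-20 J
= 0.5229 eV

0.5229


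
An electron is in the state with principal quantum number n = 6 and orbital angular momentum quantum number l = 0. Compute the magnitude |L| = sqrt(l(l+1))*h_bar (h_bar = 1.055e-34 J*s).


L = sqrt(l*(l+1)) * h_bar
= sqrt(0 * 1) * 1.055e-34
= sqrt(0) * 1.055e-34
= 0.0 * 1.055e-34
= 0.0000e+00 J*s

0.0000e+00


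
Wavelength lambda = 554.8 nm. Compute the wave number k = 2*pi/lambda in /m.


k = 2 * pi / lambda
= 6.2832 / (554.8e-9)
= 6.2832 / 5.5480e-07
= 1.1325e+07 /m

1.1325e+07


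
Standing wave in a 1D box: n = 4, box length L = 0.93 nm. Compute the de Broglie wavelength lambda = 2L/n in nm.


lambda = 2L / n
= 2 * 0.93 / 4
= 1.86 / 4
= 0.465 nm

0.465


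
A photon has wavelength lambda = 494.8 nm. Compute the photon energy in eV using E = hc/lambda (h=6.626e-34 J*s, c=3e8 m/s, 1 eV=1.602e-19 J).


E = hc / lambda
= (6.626e-34)(3e8) / (494.8e-9)
= 1.9878e-25 / 4.9480e-07
= 4.0174e-19 J
Converting to eV: 4.0174e-19 / 1.602e-19
= 2.5077 eV

2.5077


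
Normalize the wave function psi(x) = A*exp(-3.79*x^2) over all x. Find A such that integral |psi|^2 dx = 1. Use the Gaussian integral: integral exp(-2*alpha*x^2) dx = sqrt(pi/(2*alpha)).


integral |psi|^2 dx = A^2 * sqrt(pi/(2*alpha)) = 1
A^2 = sqrt(2*alpha/pi)
= sqrt(2 * 3.79 / pi)
= 1.553315
A = sqrt(1.553315)
= 1.2463

1.2463


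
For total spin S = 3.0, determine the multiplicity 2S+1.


Spin multiplicity = 2S + 1
= 2 * 3.0 + 1
= 6.0 + 1
= 7

7


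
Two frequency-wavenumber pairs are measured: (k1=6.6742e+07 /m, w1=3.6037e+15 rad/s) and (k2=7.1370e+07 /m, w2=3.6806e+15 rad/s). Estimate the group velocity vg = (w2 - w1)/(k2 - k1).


vg = (w2 - w1) / (k2 - k1)
= (3.6806e+15 - 3.6037e+15) / (7.1370e+07 - 6.6742e+07)
= 7.6900e+13 / 4.6280e+06
= 1.6616e+07 m/s

1.6616e+07


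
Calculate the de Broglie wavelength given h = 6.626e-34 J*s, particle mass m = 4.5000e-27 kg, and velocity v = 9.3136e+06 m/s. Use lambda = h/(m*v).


lambda = h / (m * v)
= 6.626e-34 / (4.5000e-27 * 9.3136e+06)
= 6.626e-34 / 4.1911e-20
= 1.5810e-14 m

1.5810e-14


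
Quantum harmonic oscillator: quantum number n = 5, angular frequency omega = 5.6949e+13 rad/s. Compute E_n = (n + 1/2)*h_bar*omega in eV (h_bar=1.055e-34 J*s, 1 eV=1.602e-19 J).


E = (n + 1/2) * h_bar * omega
= (5 + 0.5) * 1.055e-34 * 5.6949e+13
= 5.5 * 6.0081e-21
= 3.3045e-20 J
= 0.2063 eV

0.2063


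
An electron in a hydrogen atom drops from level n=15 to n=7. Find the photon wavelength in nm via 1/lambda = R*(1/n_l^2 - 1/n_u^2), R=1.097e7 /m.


1/lambda = R * (1/n_l^2 - 1/n_u^2)
= 1.097e7 * (1/7^2 - 1/15^2)
= 1.097e7 * (0.020408 - 0.004444)
= 1.097e7 * 0.015964
= 1.7512e+05 /m
lambda = 1 / 1.7512e+05 = 5710.305 nm

5710.305


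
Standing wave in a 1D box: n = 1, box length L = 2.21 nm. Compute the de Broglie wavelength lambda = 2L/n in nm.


lambda = 2L / n
= 2 * 2.21 / 1
= 4.42 / 1
= 4.42 nm

4.42


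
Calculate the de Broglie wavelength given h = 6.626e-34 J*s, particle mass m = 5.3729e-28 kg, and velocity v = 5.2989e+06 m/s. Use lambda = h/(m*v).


lambda = h / (m * v)
= 6.626e-34 / (5.3729e-28 * 5.2989e+06)
= 6.626e-34 / 2.8470e-21
= 2.3273e-13 m

2.3273e-13


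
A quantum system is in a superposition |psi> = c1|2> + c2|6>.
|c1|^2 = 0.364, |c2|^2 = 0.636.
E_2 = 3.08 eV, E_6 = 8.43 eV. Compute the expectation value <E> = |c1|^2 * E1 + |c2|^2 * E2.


<E> = |c1|^2 * E1 + |c2|^2 * E2
= 0.364 * 3.08 + 0.636 * 8.43
= 1.1211 + 5.3615
= 6.4826 eV

6.4826


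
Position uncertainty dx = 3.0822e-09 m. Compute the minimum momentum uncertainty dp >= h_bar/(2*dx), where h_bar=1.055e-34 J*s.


dp = h_bar / (2 * dx)
= 1.055e-34 / (2 * 3.0822e-09)
= 1.055e-34 / 6.1644e-09
= 1.7114e-26 kg*m/s

1.7114e-26


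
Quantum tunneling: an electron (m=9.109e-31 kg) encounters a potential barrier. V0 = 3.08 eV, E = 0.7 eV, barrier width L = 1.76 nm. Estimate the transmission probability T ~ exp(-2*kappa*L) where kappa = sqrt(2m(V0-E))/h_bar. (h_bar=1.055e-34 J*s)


V0 - E = 2.38 eV = 3.8128e-19 J
kappa = sqrt(2 * m * (V0-E)) / h_bar
= sqrt(2 * 9.109e-31 * 3.8128e-19) / 1.055e-34
= 7.8998e+09 /m
2*kappa*L = 2 * 7.8998e+09 * 1.76e-9
= 27.8074
T = exp(-27.8074) = 8.383055e-13

8.383055e-13


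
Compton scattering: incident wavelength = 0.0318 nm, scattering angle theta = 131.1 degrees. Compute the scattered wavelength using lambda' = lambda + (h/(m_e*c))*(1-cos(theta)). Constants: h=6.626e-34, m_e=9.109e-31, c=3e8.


Compton wavelength: h/(m_e*c) = 2.4247e-12 m
d_lambda = 2.4247e-12 * (1 - cos(131.1 deg))
= 2.4247e-12 * 1.657375
= 4.0187e-12 m = 0.004019 nm
lambda' = 0.0318 + 0.004019
= 0.035819 nm

0.035819
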